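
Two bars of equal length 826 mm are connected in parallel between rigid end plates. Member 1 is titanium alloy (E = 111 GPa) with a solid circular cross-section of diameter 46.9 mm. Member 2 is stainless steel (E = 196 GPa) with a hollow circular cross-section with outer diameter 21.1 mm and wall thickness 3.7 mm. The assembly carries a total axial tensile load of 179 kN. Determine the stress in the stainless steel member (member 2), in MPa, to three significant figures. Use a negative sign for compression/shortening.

152 MPa

A_1 = 1728 mm².
A_2 = 202.3 mm².
Equal strain + equilibrium ⇒ each member carries load in proportion to AE: A₁E₁ = 191800000 N, A₂E₂ = 39640000 N, ΣAE = 231400000 N.
σ₂ = P·E₂/ΣAE = 179000·196000/231400000 = 151.6 MPa.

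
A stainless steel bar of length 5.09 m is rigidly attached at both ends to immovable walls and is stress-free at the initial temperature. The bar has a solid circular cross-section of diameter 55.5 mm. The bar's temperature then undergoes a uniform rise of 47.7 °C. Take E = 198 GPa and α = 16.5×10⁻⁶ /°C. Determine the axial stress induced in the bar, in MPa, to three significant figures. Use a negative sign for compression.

-156 MPa

Free thermal expansion αLΔT = 16.5e-6 · 5090 · 47.7 = 4.006 mm.
The walls impose strain ε = −(4.006)/5090 = -7.8705e-04; σ = Eε = 198000 · -7.8705e-04 = -155.8 MPa.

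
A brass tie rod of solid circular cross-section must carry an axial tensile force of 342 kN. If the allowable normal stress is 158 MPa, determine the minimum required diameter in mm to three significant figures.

Required area A ≥ P/σ_allow = 342000/158 = 2165 mm².
For a solid circular section, d ≥ √(4A/π) = 52.5 mm.

52.5 mm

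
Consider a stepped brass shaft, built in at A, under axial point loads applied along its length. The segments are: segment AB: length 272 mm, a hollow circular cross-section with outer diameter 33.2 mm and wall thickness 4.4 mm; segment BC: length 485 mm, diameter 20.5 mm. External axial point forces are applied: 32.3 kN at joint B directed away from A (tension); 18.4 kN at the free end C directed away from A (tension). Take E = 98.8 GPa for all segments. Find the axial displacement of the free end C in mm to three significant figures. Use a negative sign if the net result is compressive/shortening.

0.624 mm

Internal axial forces (sectioning from the free end, tension +): N_BC = 18.4 kN, N_AB = 50.7 kN.
A_AB = 398.1 mm².
A_BC = 330.1 mm².
δ_AB = 50700·272/(398.1·98800) = 0.3506 mm
δ_BC = 18400·485/(330.1·98800) = 0.2737 mm
δ = Σδ_i = 0.6243 mm.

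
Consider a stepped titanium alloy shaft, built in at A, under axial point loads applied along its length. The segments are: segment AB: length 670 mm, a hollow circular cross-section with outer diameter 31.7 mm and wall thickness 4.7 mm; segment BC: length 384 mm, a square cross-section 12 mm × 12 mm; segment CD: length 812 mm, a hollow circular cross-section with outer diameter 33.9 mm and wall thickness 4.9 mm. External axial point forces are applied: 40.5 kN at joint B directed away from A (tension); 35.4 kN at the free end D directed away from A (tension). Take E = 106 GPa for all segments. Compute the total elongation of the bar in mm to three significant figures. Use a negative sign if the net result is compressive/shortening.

2.70 mm

Internal axial forces (sectioning from the free end, tension +): N_CD = 35.4 kN, N_BC = 35.4 kN, N_AB = 75.9 kN.
A_AB = 398.7 mm².
A_BC = 144 mm².
A_CD = 446.4 mm².
δ_AB = 75900·670/(398.7·106000) = 1.203 mm
δ_BC = 35400·384/(144·106000) = 0.8906 mm
δ_CD = 35400·812/(446.4·106000) = 0.6074 mm
δ = Σδ_i = 2.701 mm.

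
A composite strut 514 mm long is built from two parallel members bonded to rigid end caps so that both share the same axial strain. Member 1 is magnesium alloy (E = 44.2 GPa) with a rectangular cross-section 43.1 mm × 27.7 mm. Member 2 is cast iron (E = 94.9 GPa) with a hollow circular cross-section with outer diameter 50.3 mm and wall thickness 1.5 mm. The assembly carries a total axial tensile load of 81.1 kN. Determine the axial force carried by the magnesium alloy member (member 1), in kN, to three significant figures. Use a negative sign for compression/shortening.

57.4 kN

A_1 = 1194 mm².
A_2 = 230 mm².
Equal strain + equilibrium ⇒ each member carries load in proportion to AE: A₁E₁ = 52770000 N, A₂E₂ = 21820000 N, ΣAE = 74590000 N.
F₁ = P·A₁E₁/ΣAE = 81100·52770000/74590000 = 57370 N.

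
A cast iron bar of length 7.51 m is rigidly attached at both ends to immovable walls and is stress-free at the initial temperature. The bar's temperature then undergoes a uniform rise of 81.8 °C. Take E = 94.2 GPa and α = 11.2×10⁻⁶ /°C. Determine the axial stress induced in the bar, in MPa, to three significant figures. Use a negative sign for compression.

Free thermal expansion αLΔT = 11.2e-6 · 7510 · 81.8 = 6.88 mm.
The walls impose strain ε = −(6.88)/7510 = -9.1616e-04; σ = Eε = 94200 · -9.1616e-04 = -86.3 MPa.

-86.3 MPa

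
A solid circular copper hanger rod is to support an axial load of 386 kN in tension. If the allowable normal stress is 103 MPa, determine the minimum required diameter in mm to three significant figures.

69.1 mm

Required area A ≥ P/σ_allow = 386000/103 = 3748 mm².
For a solid circular section, d ≥ √(4A/π) = 69.08 mm.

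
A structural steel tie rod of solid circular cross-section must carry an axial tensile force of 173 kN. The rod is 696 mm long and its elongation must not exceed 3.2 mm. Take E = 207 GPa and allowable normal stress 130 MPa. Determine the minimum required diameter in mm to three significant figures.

Required area A ≥ P/σ_allow = 173000/130 = 1331 mm².
For a solid circular section, d ≥ √(4A/π) = 41.16 mm.
Elongation limit: A ≥ PL/(Eδ_allow) = 173000·696/(207000·3.2) = 181.8 mm² ⇒ d ≥ 15.21 mm.
The stress limit governs.

41.2 mm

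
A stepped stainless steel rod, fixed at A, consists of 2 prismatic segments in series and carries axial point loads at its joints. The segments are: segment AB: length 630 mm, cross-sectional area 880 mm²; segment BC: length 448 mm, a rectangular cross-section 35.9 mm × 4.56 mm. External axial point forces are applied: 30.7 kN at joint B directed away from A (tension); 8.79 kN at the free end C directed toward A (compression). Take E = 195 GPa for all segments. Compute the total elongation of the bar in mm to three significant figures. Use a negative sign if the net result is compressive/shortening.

-0.0429 mm

Internal axial forces (sectioning from the free end, tension +): N_BC = -8.79 kN, N_AB = 21.91 kN.
A_BC = 163.7 mm².
δ_AB = 21910·630/(880·195000) = 0.08044 mm
δ_BC = -8790·448/(163.7·195000) = -0.1234 mm
δ = Σδ_i = -0.04292 mm.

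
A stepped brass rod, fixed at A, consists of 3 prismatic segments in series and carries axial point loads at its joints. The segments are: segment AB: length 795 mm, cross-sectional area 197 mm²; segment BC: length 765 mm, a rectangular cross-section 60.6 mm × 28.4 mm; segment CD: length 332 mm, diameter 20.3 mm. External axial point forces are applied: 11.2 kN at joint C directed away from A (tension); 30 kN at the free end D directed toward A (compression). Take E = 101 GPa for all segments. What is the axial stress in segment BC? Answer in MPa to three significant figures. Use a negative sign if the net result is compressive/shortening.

Internal axial forces (sectioning from the free end, tension +): N_CD = -30 kN, N_BC = -18.8 kN, N_AB = -18.8 kN.
A_BC = 1721 mm².
σ_BC = N_BC/A_BC = -18800/1721 = -10.92 MPa.

-10.9 MPa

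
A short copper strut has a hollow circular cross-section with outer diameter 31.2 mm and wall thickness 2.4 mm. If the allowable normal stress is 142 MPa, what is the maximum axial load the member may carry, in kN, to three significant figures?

30.8 kN

A = 217.1 mm².
P_max = σ_allow · A = 142 · 217.1 = 30830 N = 30.83 kN.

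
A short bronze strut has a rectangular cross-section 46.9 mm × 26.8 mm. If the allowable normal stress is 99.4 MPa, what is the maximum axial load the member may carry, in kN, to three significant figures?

125 kN

A = 1257 mm².
P_max = σ_allow · A = 99.4 · 1257 = 124900 N = 124.9 kN.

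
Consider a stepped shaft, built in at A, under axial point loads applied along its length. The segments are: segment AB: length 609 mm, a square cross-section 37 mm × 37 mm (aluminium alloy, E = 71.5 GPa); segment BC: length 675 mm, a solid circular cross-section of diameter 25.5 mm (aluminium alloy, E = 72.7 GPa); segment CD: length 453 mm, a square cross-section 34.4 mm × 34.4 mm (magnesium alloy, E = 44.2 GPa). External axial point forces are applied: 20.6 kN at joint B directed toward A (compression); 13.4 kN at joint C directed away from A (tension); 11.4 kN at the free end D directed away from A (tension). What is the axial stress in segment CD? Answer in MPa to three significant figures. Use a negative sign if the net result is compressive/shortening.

Internal axial forces (sectioning from the free end, tension +): N_CD = 11.4 kN, N_BC = 24.8 kN, N_AB = 4.2 kN.
A_CD = 1183 mm².
σ_CD = N_CD/A_CD = 11400/1183 = 9.634 MPa.

9.63 MPa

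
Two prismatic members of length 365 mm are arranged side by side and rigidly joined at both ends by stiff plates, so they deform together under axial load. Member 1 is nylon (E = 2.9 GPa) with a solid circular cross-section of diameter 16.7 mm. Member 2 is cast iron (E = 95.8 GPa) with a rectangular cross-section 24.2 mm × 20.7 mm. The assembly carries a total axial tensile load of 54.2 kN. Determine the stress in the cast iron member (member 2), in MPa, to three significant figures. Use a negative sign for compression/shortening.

107 MPa

A_1 = 219 mm².
A_2 = 500.9 mm².
Equal strain + equilibrium ⇒ each member carries load in proportion to AE: A₁E₁ = 635200 N, A₂E₂ = 47990000 N, ΣAE = 48630000 N.
σ₂ = P·E₂/ΣAE = 54200·95800/48630000 = 106.8 MPa.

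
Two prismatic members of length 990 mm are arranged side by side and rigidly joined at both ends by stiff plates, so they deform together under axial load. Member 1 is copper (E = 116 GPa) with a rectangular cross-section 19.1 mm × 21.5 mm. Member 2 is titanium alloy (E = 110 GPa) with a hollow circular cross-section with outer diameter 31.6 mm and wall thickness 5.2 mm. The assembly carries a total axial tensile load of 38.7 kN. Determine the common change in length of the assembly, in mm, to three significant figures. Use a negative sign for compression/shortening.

0.403 mm

A_1 = 410.7 mm².
A_2 = 431.3 mm².
Equal strain + equilibrium ⇒ each member carries load in proportion to AE: A₁E₁ = 47640000 N, A₂E₂ = 47440000 N, ΣAE = 95080000 N.
δ = PL/ΣAE = 38700·990/95080000 = 0.403 mm.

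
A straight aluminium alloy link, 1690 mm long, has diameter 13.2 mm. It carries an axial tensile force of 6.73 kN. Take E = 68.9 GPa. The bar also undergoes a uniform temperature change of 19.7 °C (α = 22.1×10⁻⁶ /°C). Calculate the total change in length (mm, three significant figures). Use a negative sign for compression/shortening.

1.94 mm

A = 136.8 mm².
δ_mech = NL/(AE) = 6730·1690/(136.8·68900) = 1.206 mm.
δ_thermal = αLΔT = 22.1e-6·1690·19.7 = 0.7358 mm.
δ = δ_mech + δ_thermal = 1.942 mm.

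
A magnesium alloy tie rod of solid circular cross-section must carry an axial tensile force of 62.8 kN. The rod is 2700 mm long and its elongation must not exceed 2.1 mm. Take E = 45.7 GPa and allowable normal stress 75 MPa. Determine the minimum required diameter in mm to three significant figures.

Required area A ≥ P/σ_allow = 62800/75 = 837.3 mm².
For a solid circular section, d ≥ √(4A/π) = 32.65 mm.
Elongation limit: A ≥ PL/(Eδ_allow) = 62800·2700/(45700·2.1) = 1767 mm² ⇒ d ≥ 47.43 mm.
The elongation limit governs.

47.4 mm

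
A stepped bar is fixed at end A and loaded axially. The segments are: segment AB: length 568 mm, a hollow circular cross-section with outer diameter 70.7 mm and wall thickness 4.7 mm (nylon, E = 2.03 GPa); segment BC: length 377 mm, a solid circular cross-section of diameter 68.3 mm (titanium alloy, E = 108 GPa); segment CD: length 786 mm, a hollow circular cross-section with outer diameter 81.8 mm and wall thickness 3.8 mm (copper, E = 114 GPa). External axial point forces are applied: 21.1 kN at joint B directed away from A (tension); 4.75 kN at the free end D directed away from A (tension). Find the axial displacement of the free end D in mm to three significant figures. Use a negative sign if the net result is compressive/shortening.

Internal axial forces (sectioning from the free end, tension +): N_CD = 4.75 kN, N_BC = 4.75 kN, N_AB = 25.85 kN.
A_AB = 974.5 mm².
A_BC = 3664 mm².
A_CD = 931.2 mm².
δ_AB = 25850·568/(974.5·2030) = 7.422 mm
δ_BC = 4750·377/(3664·108000) = 0.004526 mm
δ_CD = 4750·786/(931.2·114000) = 0.03517 mm
δ = Σδ_i = 7.462 mm.

7.46 mm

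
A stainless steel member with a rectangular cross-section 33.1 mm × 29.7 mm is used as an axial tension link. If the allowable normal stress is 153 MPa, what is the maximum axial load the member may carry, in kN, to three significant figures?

A = 983.1 mm².
P_max = σ_allow · A = 153 · 983.1 = 150400 N = 150.4 kN.

150 kN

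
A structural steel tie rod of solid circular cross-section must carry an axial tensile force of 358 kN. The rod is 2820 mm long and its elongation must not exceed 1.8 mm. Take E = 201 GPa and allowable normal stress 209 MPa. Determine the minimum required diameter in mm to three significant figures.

59.6 mm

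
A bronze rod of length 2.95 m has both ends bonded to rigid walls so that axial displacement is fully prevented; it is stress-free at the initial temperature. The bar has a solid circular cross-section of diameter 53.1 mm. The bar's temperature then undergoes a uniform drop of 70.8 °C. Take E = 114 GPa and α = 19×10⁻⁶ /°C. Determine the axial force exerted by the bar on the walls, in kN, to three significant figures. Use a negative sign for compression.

Free thermal expansion αLΔT = 19e-6 · 2950 · -70.8 = -3.968 mm.
The walls impose strain ε = −(-3.968)/2950 = 1.3452e-03; σ = Eε = 114000 · 1.3452e-03 = 153.4 MPa.
Wall reaction R = σ·A = 153.4·2215 = 339600 N = 339.6 kN.

340 kN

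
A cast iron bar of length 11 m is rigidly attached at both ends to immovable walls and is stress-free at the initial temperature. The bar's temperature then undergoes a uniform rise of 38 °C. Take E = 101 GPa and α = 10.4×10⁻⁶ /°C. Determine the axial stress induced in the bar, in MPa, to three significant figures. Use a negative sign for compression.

Free thermal expansion αLΔT = 10.4e-6 · 11000 · 38 = 4.347 mm.
The walls impose strain ε = −(4.347)/11000 = -3.9520e-04; σ = Eε = 101000 · -3.9520e-04 = -39.92 MPa.

-39.9 MPa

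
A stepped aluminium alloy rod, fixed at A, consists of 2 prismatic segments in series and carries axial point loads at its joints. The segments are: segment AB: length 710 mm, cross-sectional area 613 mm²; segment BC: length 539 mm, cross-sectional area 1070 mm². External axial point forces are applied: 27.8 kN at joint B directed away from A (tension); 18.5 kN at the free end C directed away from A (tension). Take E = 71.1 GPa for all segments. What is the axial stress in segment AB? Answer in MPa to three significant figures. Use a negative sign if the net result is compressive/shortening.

Internal axial forces (sectioning from the free end, tension +): N_BC = 18.5 kN, N_AB = 46.3 kN.
σ_AB = N_AB/A_AB = 46300/613 = 75.53 MPa.

75.5 MPa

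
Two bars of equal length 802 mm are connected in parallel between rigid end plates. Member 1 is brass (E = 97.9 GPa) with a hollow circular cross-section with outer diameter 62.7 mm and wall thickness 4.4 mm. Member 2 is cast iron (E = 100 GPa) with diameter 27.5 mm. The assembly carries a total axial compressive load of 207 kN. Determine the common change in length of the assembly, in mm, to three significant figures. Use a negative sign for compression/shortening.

A_1 = 805.9 mm².
A_2 = 594 mm².
Equal strain + equilibrium ⇒ each member carries load in proportion to AE: A₁E₁ = 78900000 N, A₂E₂ = 59400000 N, ΣAE = 138300000 N.
δ = PL/ΣAE = -207000·802/138300000 = -1.2 mm.

-1.20 mm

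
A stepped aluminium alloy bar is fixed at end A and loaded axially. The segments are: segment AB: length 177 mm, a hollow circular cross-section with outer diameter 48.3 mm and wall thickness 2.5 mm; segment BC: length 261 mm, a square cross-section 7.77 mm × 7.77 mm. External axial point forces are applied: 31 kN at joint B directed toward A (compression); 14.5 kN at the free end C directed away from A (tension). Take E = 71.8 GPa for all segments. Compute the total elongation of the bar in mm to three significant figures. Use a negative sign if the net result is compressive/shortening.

0.760 mm

Internal axial forces (sectioning from the free end, tension +): N_BC = 14.5 kN, N_AB = -16.5 kN.
A_AB = 359.7 mm².
A_BC = 60.37 mm².
δ_AB = -16500·177/(359.7·71800) = -0.1131 mm
δ_BC = 14500·261/(60.37·71800) = 0.8731 mm
δ = Σδ_i = 0.76 mm.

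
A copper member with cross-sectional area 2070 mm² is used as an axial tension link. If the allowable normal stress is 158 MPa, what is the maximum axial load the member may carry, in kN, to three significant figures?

327 kN

P_max = σ_allow · A = 158 · 2070 = 327100 N = 327.1 kN.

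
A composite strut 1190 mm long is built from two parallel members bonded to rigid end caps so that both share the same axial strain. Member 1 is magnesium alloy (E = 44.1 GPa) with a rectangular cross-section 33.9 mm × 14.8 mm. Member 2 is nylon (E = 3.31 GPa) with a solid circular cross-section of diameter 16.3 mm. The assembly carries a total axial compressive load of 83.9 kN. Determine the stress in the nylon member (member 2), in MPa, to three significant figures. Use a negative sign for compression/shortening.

-12.2 MPa

A_1 = 501.7 mm².
A_2 = 208.7 mm².
Equal strain + equilibrium ⇒ each member carries load in proportion to AE: A₁E₁ = 22130000 N, A₂E₂ = 690700 N, ΣAE = 22820000 N.
σ₂ = P·E₂/ΣAE = -83900·3310/22820000 = -12.17 MPa.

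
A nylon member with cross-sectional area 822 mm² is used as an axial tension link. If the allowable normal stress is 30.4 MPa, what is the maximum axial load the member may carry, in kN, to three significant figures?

25.0 kN

P_max = σ_allow · A = 30.4 · 822 = 24990 N = 24.99 kN.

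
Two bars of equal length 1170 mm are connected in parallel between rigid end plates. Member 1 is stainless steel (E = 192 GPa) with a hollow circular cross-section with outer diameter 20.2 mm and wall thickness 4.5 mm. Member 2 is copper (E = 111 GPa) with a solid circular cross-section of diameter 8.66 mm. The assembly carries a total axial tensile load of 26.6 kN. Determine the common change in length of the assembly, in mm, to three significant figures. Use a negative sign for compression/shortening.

0.633 mm

A_1 = 222 mm².
A_2 = 58.9 mm².
Equal strain + equilibrium ⇒ each member carries load in proportion to AE: A₁E₁ = 42620000 N, A₂E₂ = 6538000 N, ΣAE = 49150000 N.
δ = PL/ΣAE = 26600·1170/49150000 = 0.6332 mm.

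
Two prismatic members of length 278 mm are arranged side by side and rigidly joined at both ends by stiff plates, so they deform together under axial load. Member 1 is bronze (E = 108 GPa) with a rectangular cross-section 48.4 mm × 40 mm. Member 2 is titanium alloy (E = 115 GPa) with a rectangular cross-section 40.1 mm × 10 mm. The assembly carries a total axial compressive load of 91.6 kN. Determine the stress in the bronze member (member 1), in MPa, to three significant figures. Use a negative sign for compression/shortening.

-38.8 MPa

A_1 = 1936 mm².
A_2 = 401 mm².
Equal strain + equilibrium ⇒ each member carries load in proportion to AE: A₁E₁ = 209100000 N, A₂E₂ = 46120000 N, ΣAE = 255200000 N.
σ₁ = P·E₁/ΣAE = -91600·108000/255200000 = -38.76 MPa.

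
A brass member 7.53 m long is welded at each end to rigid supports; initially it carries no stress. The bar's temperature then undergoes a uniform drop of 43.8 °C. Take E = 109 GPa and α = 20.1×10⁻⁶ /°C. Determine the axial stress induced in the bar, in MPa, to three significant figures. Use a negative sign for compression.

96.0 MPa

Free thermal expansion αLΔT = 20.1e-6 · 7530 · -43.8 = -6.629 mm.
The walls impose strain ε = −(-6.629)/7530 = 8.8038e-04; σ = Eε = 109000 · 8.8038e-04 = 95.96 MPa.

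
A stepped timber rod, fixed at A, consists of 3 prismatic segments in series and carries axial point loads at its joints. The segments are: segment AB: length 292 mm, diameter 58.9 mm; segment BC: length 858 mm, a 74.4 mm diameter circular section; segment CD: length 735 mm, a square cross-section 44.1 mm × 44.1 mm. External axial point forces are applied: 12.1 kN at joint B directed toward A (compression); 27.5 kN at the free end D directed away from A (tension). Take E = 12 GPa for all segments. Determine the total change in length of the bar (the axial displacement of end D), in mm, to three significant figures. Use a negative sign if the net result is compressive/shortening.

1.46 mm

Internal axial forces (sectioning from the free end, tension +): N_CD = 27.5 kN, N_BC = 27.5 kN, N_AB = 15.4 kN.
A_AB = 2725 mm².
A_BC = 4347 mm².
A_CD = 1945 mm².
δ_AB = 15400·292/(2725·12000) = 0.1375 mm
δ_BC = 27500·858/(4347·12000) = 0.4523 mm
δ_CD = 27500·735/(1945·12000) = 0.8661 mm
δ = Σδ_i = 1.456 mm.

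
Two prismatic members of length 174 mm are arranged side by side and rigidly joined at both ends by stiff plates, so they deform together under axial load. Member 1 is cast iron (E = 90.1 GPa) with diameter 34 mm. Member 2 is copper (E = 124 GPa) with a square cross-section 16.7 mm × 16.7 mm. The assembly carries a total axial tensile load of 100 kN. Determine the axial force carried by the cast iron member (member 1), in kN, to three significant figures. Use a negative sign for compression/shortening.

A_1 = 907.9 mm².
A_2 = 278.9 mm².
Equal strain + equilibrium ⇒ each member carries load in proportion to AE: A₁E₁ = 81800000 N, A₂E₂ = 34580000 N, ΣAE = 116400000 N.
F₁ = P·A₁E₁/ΣAE = 100000·81800000/116400000 = 70290 N.

70.3 kN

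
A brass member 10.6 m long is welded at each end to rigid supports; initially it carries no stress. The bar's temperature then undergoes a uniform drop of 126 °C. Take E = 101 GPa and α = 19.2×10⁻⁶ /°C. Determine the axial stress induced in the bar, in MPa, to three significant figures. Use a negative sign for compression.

244 MPa

Free thermal expansion αLΔT = 19.2e-6 · 10600 · -126 = -25.64 mm.
The walls impose strain ε = −(-25.64)/10600 = 2.4192e-03; σ = Eε = 101000 · 2.4192e-03 = 244.3 MPa.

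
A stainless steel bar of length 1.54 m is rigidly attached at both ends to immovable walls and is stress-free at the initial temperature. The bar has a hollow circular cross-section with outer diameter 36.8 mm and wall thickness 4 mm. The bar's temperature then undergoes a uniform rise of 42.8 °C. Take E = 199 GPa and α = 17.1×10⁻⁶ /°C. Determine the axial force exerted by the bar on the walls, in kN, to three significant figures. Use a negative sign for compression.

-60.0 kN

Free thermal expansion αLΔT = 17.1e-6 · 1540 · 42.8 = 1.127 mm.
The walls impose strain ε = −(1.127)/1540 = -7.3188e-04; σ = Eε = 199000 · -7.3188e-04 = -145.6 MPa.
Wall reaction R = σ·A = -145.6·412.2 = -60030 N = -60.03 kN.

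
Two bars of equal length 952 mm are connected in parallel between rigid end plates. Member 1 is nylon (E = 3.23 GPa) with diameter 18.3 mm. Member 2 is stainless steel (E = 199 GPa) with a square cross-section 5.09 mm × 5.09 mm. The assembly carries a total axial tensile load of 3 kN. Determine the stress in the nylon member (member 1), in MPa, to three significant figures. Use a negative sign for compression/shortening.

1.61 MPa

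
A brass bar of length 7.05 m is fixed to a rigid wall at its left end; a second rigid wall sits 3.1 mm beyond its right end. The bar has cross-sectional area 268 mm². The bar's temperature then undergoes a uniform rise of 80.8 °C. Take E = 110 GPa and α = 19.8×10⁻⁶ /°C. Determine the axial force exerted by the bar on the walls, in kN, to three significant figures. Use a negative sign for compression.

-34.2 kN

Free thermal expansion αLΔT = 19.8e-6 · 7050 · 80.8 = 11.28 mm.
The walls engage after the gap closes; constrained expansion = 11.28 − 3.1 = 8.179 mm.
The walls impose strain ε = −(8.179)/7050 = -1.1601e-03; σ = Eε = 110000 · -1.1601e-03 = -127.6 MPa.
Wall reaction R = σ·A = -127.6·268 = -34200 N = -34.2 kN.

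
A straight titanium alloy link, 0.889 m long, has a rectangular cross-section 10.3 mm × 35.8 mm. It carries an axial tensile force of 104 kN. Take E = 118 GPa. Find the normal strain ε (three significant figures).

A = 368.7 mm².
σ = N/A = 282 MPa; ε = σ/E = 282/118000 = 2.390e-03.

0.00239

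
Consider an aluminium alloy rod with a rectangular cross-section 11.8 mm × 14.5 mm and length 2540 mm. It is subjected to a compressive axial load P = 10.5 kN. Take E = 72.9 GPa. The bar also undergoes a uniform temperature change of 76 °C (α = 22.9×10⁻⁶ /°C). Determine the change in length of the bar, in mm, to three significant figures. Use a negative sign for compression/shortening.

2.28 mm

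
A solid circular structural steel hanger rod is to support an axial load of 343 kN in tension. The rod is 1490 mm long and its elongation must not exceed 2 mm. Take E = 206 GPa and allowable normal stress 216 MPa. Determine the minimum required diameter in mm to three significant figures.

Required area A ≥ P/σ_allow = 343000/216 = 1588 mm².
For a solid circular section, d ≥ √(4A/π) = 44.97 mm.
Elongation limit: A ≥ PL/(Eδ_allow) = 343000·1490/(206000·2) = 1240 mm² ⇒ d ≥ 39.74 mm.
The stress limit governs.

45.0 mm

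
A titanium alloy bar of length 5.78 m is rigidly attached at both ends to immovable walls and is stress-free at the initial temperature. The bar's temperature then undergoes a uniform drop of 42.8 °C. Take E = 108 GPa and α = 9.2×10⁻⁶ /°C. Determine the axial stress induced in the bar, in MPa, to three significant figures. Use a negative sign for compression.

42.5 MPa

Free thermal expansion αLΔT = 9.2e-6 · 5780 · -42.8 = -2.276 mm.
The walls impose strain ε = −(-2.276)/5780 = 3.9376e-04; σ = Eε = 108000 · 3.9376e-04 = 42.53 MPa.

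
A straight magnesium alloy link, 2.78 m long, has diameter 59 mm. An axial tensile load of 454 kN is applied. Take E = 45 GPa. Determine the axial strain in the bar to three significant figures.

A = 2734 mm².
σ = N/A = 166.1 MPa; ε = σ/E = 166.1/45000 = 3.690e-03.

0.00369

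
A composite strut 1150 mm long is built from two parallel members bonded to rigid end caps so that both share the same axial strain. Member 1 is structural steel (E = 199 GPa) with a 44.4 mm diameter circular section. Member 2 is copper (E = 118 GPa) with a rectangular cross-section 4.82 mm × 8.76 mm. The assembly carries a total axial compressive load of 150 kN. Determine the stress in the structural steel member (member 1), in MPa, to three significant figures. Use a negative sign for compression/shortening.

-95.3 MPa

A_1 = 1548 mm².
A_2 = 42.22 mm².
Equal strain + equilibrium ⇒ each member carries load in proportion to AE: A₁E₁ = 308100000 N, A₂E₂ = 4982000 N, ΣAE = 313100000 N.
σ₁ = P·E₁/ΣAE = -150000·199000/313100000 = -95.34 MPa.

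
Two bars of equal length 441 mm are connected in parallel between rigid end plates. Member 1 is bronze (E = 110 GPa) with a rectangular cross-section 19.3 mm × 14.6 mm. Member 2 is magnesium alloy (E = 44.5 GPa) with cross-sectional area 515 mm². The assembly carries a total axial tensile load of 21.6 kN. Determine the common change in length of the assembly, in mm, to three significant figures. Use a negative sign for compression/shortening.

0.177 mm

A_1 = 281.8 mm².
Equal strain + equilibrium ⇒ each member carries load in proportion to AE: A₁E₁ = 31000000 N, A₂E₂ = 22920000 N, ΣAE = 53910000 N.
δ = PL/ΣAE = 21600·441/53910000 = 0.1767 mm.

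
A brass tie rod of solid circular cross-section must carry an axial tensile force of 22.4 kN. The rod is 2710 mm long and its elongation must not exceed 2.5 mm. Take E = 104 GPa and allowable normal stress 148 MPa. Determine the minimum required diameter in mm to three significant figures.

Required area A ≥ P/σ_allow = 22400/148 = 151.4 mm².
For a solid circular section, d ≥ √(4A/π) = 13.88 mm.
Elongation limit: A ≥ PL/(Eδ_allow) = 22400·2710/(104000·2.5) = 233.5 mm² ⇒ d ≥ 17.24 mm.
The elongation limit governs.

17.2 mm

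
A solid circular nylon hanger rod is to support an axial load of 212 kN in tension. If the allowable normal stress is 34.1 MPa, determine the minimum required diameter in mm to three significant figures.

89.0 mm

Required area A ≥ P/σ_allow = 212000/34.1 = 6217 mm².
For a solid circular section, d ≥ √(4A/π) = 88.97 mm.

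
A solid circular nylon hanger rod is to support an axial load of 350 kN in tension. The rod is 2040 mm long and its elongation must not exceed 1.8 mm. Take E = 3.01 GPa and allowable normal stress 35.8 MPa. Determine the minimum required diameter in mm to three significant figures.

410 mm

Required area A ≥ P/σ_allow = 350000/35.8 = 9777 mm².
For a solid circular section, d ≥ √(4A/π) = 111.6 mm.
Elongation limit: A ≥ PL/(Eδ_allow) = 350000·2040/(3010·1.8) = 131800 mm² ⇒ d ≥ 409.6 mm.
The elongation limit governs.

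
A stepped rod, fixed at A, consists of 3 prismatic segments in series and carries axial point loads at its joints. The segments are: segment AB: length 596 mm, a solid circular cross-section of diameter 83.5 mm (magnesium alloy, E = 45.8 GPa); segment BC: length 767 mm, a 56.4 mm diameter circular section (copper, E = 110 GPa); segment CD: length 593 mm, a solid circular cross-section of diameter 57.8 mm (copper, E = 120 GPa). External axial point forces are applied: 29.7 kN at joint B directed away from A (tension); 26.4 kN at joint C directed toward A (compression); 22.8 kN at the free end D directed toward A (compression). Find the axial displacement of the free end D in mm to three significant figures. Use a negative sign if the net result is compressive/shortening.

-0.227 mm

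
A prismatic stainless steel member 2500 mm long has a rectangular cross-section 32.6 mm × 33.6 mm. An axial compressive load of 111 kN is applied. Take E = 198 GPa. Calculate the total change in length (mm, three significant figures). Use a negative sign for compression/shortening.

A = 1095 mm².
δ_mech = NL/(AE) = -111000·2500/(1095·198000) = -1.28 mm.

-1.28 mm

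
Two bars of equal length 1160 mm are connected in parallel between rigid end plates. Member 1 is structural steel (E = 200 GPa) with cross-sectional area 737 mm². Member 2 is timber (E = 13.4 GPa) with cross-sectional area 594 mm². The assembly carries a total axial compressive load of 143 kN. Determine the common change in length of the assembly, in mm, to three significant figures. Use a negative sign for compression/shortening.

-1.07 mm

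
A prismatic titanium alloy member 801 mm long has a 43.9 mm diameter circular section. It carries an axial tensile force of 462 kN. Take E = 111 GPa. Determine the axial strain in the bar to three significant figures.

0.00275

A = 1514 mm².
σ = N/A = 305.2 MPa; ε = σ/E = 305.2/111000 = 2.750e-03.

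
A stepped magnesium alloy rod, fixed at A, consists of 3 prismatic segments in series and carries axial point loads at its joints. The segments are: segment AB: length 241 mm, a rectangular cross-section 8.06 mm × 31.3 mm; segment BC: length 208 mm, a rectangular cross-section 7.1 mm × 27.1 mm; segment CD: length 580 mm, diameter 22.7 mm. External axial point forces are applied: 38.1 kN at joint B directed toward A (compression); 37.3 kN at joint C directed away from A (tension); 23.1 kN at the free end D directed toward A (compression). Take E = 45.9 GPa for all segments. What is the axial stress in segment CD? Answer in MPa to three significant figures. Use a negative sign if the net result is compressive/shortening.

Internal axial forces (sectioning from the free end, tension +): N_CD = -23.1 kN, N_BC = 14.2 kN, N_AB = -23.9 kN.
A_CD = 404.7 mm².
σ_CD = N_CD/A_CD = -23100/404.7 = -57.08 MPa.

-57.1 MPa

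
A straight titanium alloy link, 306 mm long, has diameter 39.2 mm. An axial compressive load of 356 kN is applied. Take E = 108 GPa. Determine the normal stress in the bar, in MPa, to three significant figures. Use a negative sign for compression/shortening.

A = 1207 mm².
σ = N/A = -356000/1207 = -295 MPa.

-295 MPa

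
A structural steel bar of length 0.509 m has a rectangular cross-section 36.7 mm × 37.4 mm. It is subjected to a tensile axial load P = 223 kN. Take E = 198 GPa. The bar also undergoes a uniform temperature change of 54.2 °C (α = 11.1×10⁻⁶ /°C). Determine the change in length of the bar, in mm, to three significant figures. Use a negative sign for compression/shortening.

A = 1373 mm².
δ_mech = NL/(AE) = 223000·509/(1373·198000) = 0.4177 mm.
δ_thermal = αLΔT = 11.1e-6·509·54.2 = 0.3062 mm.
δ = δ_mech + δ_thermal = 0.7239 mm.

0.724 mm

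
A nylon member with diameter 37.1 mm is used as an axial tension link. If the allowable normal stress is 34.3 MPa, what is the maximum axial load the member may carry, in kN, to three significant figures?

A = 1081 mm².
P_max = σ_allow · A = 34.3 · 1081 = 37080 N = 37.08 kN.

37.1 kN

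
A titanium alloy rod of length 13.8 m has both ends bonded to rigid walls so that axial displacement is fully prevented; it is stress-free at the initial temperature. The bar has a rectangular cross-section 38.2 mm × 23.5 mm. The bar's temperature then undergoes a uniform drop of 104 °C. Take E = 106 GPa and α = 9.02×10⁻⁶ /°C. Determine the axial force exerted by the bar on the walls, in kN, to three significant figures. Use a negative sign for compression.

89.3 kN

Free thermal expansion αLΔT = 9.02e-6 · 13800 · -104 = -12.95 mm.
The walls impose strain ε = −(-12.95)/13800 = 9.3808e-04; σ = Eε = 106000 · 9.3808e-04 = 99.44 MPa.
Wall reaction R = σ·A = 99.44·897.7 = 89260 N = 89.26 kN.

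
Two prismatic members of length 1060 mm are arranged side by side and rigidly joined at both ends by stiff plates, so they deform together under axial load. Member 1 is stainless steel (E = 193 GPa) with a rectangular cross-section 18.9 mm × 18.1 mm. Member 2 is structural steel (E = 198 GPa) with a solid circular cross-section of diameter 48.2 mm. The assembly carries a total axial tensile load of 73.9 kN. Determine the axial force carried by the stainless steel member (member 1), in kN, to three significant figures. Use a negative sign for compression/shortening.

11.4 kN

A_1 = 342.1 mm².
A_2 = 1825 mm².
Equal strain + equilibrium ⇒ each member carries load in proportion to AE: A₁E₁ = 66020000 N, A₂E₂ = 361300000 N, ΣAE = 427300000 N.
F₁ = P·A₁E₁/ΣAE = 73900·66020000/427300000 = 11420 N.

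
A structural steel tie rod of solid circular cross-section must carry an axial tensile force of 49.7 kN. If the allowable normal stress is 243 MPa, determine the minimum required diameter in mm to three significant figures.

16.1 mm

Required area A ≥ P/σ_allow = 49700/243 = 204.5 mm².
For a solid circular section, d ≥ √(4A/π) = 16.14 mm.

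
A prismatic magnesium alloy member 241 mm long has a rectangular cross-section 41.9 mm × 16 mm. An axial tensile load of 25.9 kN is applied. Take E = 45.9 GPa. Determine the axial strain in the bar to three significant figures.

8.42e-04

A = 670.4 mm².
σ = N/A = 38.63 MPa; ε = σ/E = 38.63/45900 = 8.417e-04.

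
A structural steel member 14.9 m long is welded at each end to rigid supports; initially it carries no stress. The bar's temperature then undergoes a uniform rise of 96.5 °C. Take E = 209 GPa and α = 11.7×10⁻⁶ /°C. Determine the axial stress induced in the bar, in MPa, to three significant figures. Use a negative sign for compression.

Free thermal expansion αLΔT = 11.7e-6 · 14900 · 96.5 = 16.82 mm.
The walls impose strain ε = −(16.82)/14900 = -1.1290e-03; σ = Eε = 209000 · -1.1290e-03 = -236 MPa.

-236 MPa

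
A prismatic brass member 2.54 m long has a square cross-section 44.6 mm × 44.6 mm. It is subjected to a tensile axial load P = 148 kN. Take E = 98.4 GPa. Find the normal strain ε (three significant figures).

7.56e-04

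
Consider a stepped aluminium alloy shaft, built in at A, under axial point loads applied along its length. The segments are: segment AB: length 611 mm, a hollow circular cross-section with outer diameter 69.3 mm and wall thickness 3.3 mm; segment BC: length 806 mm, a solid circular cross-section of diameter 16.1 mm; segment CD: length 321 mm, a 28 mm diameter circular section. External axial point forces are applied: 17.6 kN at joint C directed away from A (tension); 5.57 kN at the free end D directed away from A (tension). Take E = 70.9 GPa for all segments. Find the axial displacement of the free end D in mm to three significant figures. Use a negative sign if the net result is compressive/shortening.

1.63 mm

Internal axial forces (sectioning from the free end, tension +): N_CD = 5.57 kN, N_BC = 23.17 kN, N_AB = 23.17 kN.
A_AB = 684.2 mm².
A_BC = 203.6 mm².
A_CD = 615.8 mm².
δ_AB = 23170·611/(684.2·70900) = 0.2918 mm
δ_BC = 23170·806/(203.6·70900) = 1.294 mm
δ_CD = 5570·321/(615.8·70900) = 0.04096 mm
δ = Σδ_i = 1.627 mm.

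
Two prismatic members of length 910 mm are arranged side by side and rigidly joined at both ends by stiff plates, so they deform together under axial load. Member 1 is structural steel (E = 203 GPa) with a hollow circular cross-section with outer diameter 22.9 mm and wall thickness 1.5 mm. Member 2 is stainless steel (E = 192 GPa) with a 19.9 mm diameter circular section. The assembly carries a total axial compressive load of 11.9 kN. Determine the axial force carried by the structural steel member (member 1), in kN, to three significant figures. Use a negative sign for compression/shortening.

A_1 = 100.8 mm².
A_2 = 311 mm².
Equal strain + equilibrium ⇒ each member carries load in proportion to AE: A₁E₁ = 20470000 N, A₂E₂ = 59720000 N, ΣAE = 80190000 N.
F₁ = P·A₁E₁/ΣAE = -11900·20470000/80190000 = -3038 N.

-3.04 kN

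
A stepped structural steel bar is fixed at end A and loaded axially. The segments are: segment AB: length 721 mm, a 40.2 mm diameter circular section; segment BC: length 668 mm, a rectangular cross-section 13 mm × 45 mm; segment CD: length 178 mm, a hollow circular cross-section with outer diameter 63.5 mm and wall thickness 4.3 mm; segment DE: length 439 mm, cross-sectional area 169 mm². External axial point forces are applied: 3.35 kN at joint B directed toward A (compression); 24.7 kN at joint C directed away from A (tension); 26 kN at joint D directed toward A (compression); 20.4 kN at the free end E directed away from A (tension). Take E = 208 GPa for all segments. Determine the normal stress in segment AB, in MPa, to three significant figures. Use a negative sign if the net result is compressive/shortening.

12.4 MPa

Internal axial forces (sectioning from the free end, tension +): N_DE = 20.4 kN, N_CD = -5.6 kN, N_BC = 19.1 kN, N_AB = 15.75 kN.
A_AB = 1269 mm².
σ_AB = N_AB/A_AB = 15750/1269 = 12.41 MPa.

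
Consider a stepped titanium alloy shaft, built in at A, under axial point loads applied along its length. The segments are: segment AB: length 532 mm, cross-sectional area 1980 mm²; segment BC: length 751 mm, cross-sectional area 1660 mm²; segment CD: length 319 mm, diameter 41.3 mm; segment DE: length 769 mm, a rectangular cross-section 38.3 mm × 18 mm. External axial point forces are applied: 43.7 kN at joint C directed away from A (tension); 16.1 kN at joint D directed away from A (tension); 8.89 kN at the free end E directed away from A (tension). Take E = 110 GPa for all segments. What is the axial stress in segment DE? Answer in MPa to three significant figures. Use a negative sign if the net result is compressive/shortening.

Internal axial forces (sectioning from the free end, tension +): N_DE = 8.89 kN, N_CD = 24.99 kN, N_BC = 68.69 kN, N_AB = 68.69 kN.
A_DE = 689.4 mm².
σ_DE = N_DE/A_DE = 8890/689.4 = 12.9 MPa.

12.9 MPa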